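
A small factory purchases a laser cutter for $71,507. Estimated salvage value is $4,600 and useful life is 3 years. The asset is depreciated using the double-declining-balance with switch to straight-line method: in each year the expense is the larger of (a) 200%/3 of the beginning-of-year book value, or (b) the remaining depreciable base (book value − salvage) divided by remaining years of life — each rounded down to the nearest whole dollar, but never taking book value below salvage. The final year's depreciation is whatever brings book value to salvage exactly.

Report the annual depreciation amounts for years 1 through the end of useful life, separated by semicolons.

$47,671; $15,890; $3,346

Depreciable base = $71,507 − $4,600 = $66,907.
Year 1: DB = ⌊$71,507 × 200%/3⌋ = $47,671; SL = ⌊$66,907/3⌋ = $22,302 → take DB $47,671. Book value $23,836.
Year 2: DB = ⌊$23,836 × 200%/3⌋ = $15,890; SL = ⌊$19,236/2⌋ = $9,618 → take DB $15,890. Book value $7,946.
Year 3 (final): $7,946 − $4,600 = $3,346. Book value $4,600.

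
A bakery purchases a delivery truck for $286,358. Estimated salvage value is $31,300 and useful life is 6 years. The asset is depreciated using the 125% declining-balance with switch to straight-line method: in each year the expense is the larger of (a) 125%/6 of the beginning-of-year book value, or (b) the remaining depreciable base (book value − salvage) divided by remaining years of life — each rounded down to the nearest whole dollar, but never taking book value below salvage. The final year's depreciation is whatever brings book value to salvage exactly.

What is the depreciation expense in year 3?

Depreciable base = $286,358 − $31,300 = $255,058.
Year 1: DB = ⌊$286,358 × 125%/6⌋ = $59,657; SL = ⌊$255,058/6⌋ = $42,509 → take DB $59,657. Book value $226,701.
Year 2: DB = ⌊$226,701 × 125%/6⌋ = $47,229; SL = ⌊$195,401/5⌋ = $39,080 → take DB $47,229. Book value $179,472.
Year 3: DB = ⌊$179,472 × 125%/6⌋ = $37,390; SL = ⌊$148,172/4⌋ = $37,043 → take DB $37,390. Book value $142,082.

$37,390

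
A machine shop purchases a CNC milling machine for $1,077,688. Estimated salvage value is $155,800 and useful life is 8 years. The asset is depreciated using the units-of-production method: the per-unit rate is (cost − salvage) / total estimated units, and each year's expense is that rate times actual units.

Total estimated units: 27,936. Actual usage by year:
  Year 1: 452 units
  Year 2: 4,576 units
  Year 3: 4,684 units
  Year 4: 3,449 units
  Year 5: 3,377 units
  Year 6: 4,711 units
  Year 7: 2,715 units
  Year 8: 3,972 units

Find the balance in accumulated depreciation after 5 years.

$545,754

Depreciable base = $1,077,688 − $155,800 = $921,888.
Rate = $921,888 / 27,936 units = $33 per unit.
Year 1: 452 × $33 = $14,916. Book value $1,062,772.
Year 2: 4,576 × $33 = $151,008. Book value $911,764.
Year 3: 4,684 × $33 = $154,572. Book value $757,192.
Year 4: 3,449 × $33 = $113,817. Book value $643,375.
Year 5: 3,377 × $33 = $111,441. Book value $531,934.
Accumulated through year 5 = $1,077,688 − $531,934 = $545,754.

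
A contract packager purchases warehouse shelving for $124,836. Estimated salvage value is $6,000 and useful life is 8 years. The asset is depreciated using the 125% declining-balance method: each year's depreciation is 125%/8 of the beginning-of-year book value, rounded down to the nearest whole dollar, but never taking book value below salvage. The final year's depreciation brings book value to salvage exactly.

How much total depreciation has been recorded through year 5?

Depreciable base = $124,836 − $6,000 = $118,836.
Year 1: ⌊$124,836 × 125%/8⌋ = $19,505. Book value $105,331.
Year 2: ⌊$105,331 × 125%/8⌋ = $16,457. Book value $88,874.
Year 3: ⌊$88,874 × 125%/8⌋ = $13,886. Book value $74,988.
Year 4: ⌊$74,988 × 125%/8⌋ = $11,716. Book value $63,272.
Year 5: ⌊$63,272 × 125%/8⌋ = $9,886. Book value $53,386.
Accumulated through year 5 = $124,836 − $53,386 = $71,450.

$71,450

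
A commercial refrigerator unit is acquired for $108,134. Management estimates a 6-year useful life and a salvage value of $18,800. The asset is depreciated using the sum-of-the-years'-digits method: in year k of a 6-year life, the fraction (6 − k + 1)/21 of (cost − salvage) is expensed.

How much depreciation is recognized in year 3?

Depreciable base = $108,134 − $18,800 = $89,334.
Sum of the years' digits = 6+5+4+3+2+1 = 21.
Year 1: $89,334 × 6/21 = $25,524. Book value $82,610.
Year 2: $89,334 × 5/21 = $21,270. Book value $61,340.
Year 3: $89,334 × 4/21 = $17,016. Book value $44,324.

$17,016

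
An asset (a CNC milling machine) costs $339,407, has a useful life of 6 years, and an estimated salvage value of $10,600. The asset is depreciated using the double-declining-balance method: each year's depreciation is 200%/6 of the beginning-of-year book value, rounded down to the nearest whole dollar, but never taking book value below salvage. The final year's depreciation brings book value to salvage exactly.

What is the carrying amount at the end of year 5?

Depreciable base = $339,407 − $10,600 = $328,807.
Year 1: ⌊$339,407 × 200%/6⌋ = $113,135. Book value $226,272.
Year 2: ⌊$226,272 × 200%/6⌋ = $75,424. Book value $150,848.
Year 3: ⌊$150,848 × 200%/6⌋ = $50,282. Book value $100,566.
Year 4: ⌊$100,566 × 200%/6⌋ = $33,522. Book value $67,044.
Year 5: ⌊$67,044 × 200%/6⌋ = $22,348. Book value $44,696.

$44,696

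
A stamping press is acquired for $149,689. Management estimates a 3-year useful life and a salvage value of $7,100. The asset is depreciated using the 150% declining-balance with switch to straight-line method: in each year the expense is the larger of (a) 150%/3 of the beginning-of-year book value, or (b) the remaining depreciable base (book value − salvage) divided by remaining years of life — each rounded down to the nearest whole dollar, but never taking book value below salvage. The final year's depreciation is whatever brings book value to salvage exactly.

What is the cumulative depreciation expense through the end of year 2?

Depreciable base = $149,689 − $7,100 = $142,589.
Year 1: DB = ⌊$149,689 × 150%/3⌋ = $74,844; SL = ⌊$142,589/3⌋ = $47,529 → take DB $74,844. Book value $74,845.
Year 2: DB = ⌊$74,845 × 150%/3⌋ = $37,422; SL = ⌊$67,745/2⌋ = $33,872 → take DB $37,422. Book value $37,423.
Accumulated through year 2 = $149,689 − $37,423 = $112,266.

$112,266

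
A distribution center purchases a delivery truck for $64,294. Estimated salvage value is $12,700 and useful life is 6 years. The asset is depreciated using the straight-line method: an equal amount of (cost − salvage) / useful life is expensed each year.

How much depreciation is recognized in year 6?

Depreciable base = $64,294 − $12,700 = $51,594.
Annual expense = $51,594 / 6 = $8,599.

$8,599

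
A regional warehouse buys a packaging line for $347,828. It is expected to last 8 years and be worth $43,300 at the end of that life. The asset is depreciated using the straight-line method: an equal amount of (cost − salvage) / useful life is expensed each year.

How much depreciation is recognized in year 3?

$38,066

Depreciable base = $347,828 − $43,300 = $304,528.
Annual expense = $304,528 / 8 = $38,066.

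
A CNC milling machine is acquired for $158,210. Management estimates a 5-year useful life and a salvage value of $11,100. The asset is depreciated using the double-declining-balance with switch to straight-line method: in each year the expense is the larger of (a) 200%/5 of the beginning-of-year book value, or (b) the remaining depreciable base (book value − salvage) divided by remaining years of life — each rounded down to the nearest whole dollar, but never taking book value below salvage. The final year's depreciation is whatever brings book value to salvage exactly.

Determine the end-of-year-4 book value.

Depreciable base = $158,210 − $11,100 = $147,110.
Year 1: DB = ⌊$158,210 × 200%/5⌋ = $63,284; SL = ⌊$147,110/5⌋ = $29,422 → take DB $63,284. Book value $94,926.
Year 2: DB = ⌊$94,926 × 200%/5⌋ = $37,970; SL = ⌊$83,826/4⌋ = $20,956 → take DB $37,970. Book value $56,956.
Year 3: DB = ⌊$56,956 × 200%/5⌋ = $22,782; SL = ⌊$45,856/3⌋ = $15,285 → take DB $22,782. Book value $34,174.
Year 4: DB = ⌊$34,174 × 200%/5⌋ = $13,669; SL = ⌊$23,074/2⌋ = $11,537 → take DB $13,669. Book value $20,505.

$20,505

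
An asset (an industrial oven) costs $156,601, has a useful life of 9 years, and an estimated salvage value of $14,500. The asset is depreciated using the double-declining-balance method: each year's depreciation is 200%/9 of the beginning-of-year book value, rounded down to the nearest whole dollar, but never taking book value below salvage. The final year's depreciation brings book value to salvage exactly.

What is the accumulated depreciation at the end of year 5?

Depreciable base = $156,601 − $14,500 = $142,101.
Year 1: ⌊$156,601 × 200%/9⌋ = $34,800. Book value $121,801.
Year 2: ⌊$121,801 × 200%/9⌋ = $27,066. Book value $94,735.
Year 3: ⌊$94,735 × 200%/9⌋ = $21,052. Book value $73,683.
Year 4: ⌊$73,683 × 200%/9⌋ = $16,374. Book value $57,309.
Year 5: ⌊$57,309 × 200%/9⌋ = $12,735. Book value $44,574.
Accumulated through year 5 = $156,601 − $44,574 = $112,027.

$112,027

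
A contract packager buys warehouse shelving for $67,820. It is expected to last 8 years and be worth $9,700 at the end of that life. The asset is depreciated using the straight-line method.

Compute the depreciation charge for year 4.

Depreciable base = $67,820 − $9,700 = $58,120.
Annual expense = $58,120 / 8 = $7,265.

$7,265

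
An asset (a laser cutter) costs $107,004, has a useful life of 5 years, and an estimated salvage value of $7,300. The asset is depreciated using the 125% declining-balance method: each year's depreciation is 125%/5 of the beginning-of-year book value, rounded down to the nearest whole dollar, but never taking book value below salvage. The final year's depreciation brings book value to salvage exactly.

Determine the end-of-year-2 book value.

Depreciable base = $107,004 − $7,300 = $99,704.
Year 1: ⌊$107,004 × 125%/5⌋ = $26,751. Book value $80,253.
Year 2: ⌊$80,253 × 125%/5⌋ = $20,063. Book value $60,190.

$60,190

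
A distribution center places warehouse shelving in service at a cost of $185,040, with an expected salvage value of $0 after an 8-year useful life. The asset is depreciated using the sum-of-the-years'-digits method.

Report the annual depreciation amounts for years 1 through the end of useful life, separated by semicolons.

Depreciable base = $185,040 − $0 = $185,040.
Sum of the years' digits = 8+7+6+5+4+3+2+1 = 36.
Year 1: $185,040 × 8/36 = $41,120. Book value $143,920.
Year 2: $185,040 × 7/36 = $35,980. Book value $107,940.
Year 3: $185,040 × 6/36 = $30,840. Book value $77,100.
Year 4: $185,040 × 5/36 = $25,700. Book value $51,400.
Year 5: $185,040 × 4/36 = $20,560. Book value $30,840.
Year 6: $185,040 × 3/36 = $15,420. Book value $15,420.
Year 7: $185,040 × 2/36 = $10,280. Book value $5,140.
Year 8: $185,040 × 1/36 = $5,140. Book value $0.

$41,120; $35,980; $30,840; $25,700; $20,560; $15,420; $10,280; $5,140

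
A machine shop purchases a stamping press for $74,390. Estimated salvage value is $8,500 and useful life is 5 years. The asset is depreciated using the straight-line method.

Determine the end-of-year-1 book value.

$61,212

Depreciable base = $74,390 − $8,500 = $65,890.
Annual expense = $65,890 / 5 = $13,178.
End of year 1: book value $61,212.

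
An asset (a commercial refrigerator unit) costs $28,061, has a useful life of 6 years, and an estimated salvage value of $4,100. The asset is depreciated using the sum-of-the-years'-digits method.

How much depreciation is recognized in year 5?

Depreciable base = $28,061 − $4,100 = $23,961.
Sum of the years' digits = 6+5+4+3+2+1 = 21.
Year 1: $23,961 × 6/21 = $6,846. Book value $21,215.
Year 2: $23,961 × 5/21 = $5,705. Book value $15,510.
Year 3: $23,961 × 4/21 = $4,564. Book value $10,946.
Year 4: $23,961 × 3/21 = $3,423. Book value $7,523.
Year 5: $23,961 × 2/21 = $2,282. Book value $5,241.

$2,282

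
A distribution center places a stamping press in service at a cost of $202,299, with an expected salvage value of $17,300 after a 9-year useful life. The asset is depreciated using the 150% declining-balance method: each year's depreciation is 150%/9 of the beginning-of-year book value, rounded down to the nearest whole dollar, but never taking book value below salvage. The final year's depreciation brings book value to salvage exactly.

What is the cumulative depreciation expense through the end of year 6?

Depreciable base = $202,299 − $17,300 = $184,999.
Year 1: ⌊$202,299 × 150%/9⌋ = $33,716. Book value $168,583.
Year 2: ⌊$168,583 × 150%/9⌋ = $28,097. Book value $140,486.
Year 3: ⌊$140,486 × 150%/9⌋ = $23,414. Book value $117,072.
Year 4: ⌊$117,072 × 150%/9⌋ = $19,512. Book value $97,560.
Year 5: ⌊$97,560 × 150%/9⌋ = $16,260. Book value $81,300.
Year 6: ⌊$81,300 × 150%/9⌋ = $13,550. Book value $67,750.
Accumulated through year 6 = $202,299 − $67,750 = $134,549.

$134,549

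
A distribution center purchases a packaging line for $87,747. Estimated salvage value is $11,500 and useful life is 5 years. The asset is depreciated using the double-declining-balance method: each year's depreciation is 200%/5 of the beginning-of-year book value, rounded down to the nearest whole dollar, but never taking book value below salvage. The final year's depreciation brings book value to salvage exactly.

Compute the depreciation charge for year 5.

Depreciable base = $87,747 − $11,500 = $76,247.
Year 1: ⌊$87,747 × 200%/5⌋ = $35,098. Book value $52,649.
Year 2: ⌊$52,649 × 200%/5⌋ = $21,059. Book value $31,590.
Year 3: ⌊$31,590 × 200%/5⌋ = $12,636. Book value $18,954.
Year 4: ⌊$18,954 × 200%/5⌋ = $7,581, capped at $7,454. Book value $11,500.
Year 5 (final): $11,500 − $11,500 = $0. Book value $11,500.

$0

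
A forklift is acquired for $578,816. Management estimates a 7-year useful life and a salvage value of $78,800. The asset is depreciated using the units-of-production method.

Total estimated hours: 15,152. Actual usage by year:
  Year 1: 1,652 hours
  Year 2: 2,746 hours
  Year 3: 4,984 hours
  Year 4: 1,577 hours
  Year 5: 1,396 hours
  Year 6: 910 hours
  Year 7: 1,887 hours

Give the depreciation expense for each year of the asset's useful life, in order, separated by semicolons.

$54,516; $90,618; $164,472; $52,041; $46,068; $30,030; $62,271

Depreciable base = $578,816 − $78,800 = $500,016.
Rate = $500,016 / 15,152 hours = $33 per hour.
Year 1: 1,652 × $33 = $54,516. Book value $524,300.
Year 2: 2,746 × $33 = $90,618. Book value $433,682.
Year 3: 4,984 × $33 = $164,472. Book value $269,210.
Year 4: 1,577 × $33 = $52,041. Book value $217,169.
Year 5: 1,396 × $33 = $46,068. Book value $171,101.
Year 6: 910 × $33 = $30,030. Book value $141,071.
Year 7: 1,887 × $33 = $62,271. Book value $78,800.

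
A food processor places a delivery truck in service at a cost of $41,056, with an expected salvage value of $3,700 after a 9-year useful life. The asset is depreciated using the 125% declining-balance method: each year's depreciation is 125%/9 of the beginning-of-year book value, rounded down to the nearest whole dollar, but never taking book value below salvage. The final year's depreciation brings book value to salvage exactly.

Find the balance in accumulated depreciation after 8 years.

Depreciable base = $41,056 − $3,700 = $37,356.
Year 1: ⌊$41,056 × 125%/9⌋ = $5,702. Book value $35,354.
Year 2: ⌊$35,354 × 125%/9⌋ = $4,910. Book value $30,444.
Year 3: ⌊$30,444 × 125%/9⌋ = $4,228. Book value $26,216.
Year 4: ⌊$26,216 × 125%/9⌋ = $3,641. Book value $22,575.
Year 5: ⌊$22,575 × 125%/9⌋ = $3,135. Book value $19,440.
Year 6: ⌊$19,440 × 125%/9⌋ = $2,700. Book value $16,740.
Year 7: ⌊$16,740 × 125%/9⌋ = $2,325. Book value $14,415.
Year 8: ⌊$14,415 × 125%/9⌋ = $2,002. Book value $12,413.
Accumulated through year 8 = $41,056 − $12,413 = $28,643.

$28,643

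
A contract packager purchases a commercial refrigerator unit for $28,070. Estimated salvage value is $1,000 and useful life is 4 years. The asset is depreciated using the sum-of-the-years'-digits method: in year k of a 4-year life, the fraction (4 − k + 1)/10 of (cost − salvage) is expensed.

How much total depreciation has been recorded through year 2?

$18,949

Depreciable base = $28,070 − $1,000 = $27,070.
Sum of the years' digits = 4+3+2+1 = 10.
Year 1: $27,070 × 4/10 = $10,828. Book value $17,242.
Year 2: $27,070 × 3/10 = $8,121. Book value $9,121.
Accumulated through year 2 = $28,070 − $9,121 = $18,949.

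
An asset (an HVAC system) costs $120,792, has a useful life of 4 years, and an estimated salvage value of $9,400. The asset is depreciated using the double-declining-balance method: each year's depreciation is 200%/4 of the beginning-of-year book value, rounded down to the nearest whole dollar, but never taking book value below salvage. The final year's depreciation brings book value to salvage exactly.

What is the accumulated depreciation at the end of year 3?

Depreciable base = $120,792 − $9,400 = $111,392.
Year 1: ⌊$120,792 × 200%/4⌋ = $60,396. Book value $60,396.
Year 2: ⌊$60,396 × 200%/4⌋ = $30,198. Book value $30,198.
Year 3: ⌊$30,198 × 200%/4⌋ = $15,099. Book value $15,099.
Accumulated through year 3 = $120,792 − $15,099 = $105,693.

$105,693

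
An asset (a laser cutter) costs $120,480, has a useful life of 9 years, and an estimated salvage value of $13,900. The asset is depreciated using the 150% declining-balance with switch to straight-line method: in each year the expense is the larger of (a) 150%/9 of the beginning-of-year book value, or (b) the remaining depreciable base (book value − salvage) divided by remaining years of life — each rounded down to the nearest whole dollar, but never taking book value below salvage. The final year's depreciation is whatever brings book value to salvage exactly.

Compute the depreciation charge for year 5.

$9,683

Depreciable base = $120,480 − $13,900 = $106,580.
Year 1: DB = ⌊$120,480 × 150%/9⌋ = $20,080; SL = ⌊$106,580/9⌋ = $11,842 → take DB $20,080. Book value $100,400.
Year 2: DB = ⌊$100,400 × 150%/9⌋ = $16,733; SL = ⌊$86,500/8⌋ = $10,812 → take DB $16,733. Book value $83,667.
Year 3: DB = ⌊$83,667 × 150%/9⌋ = $13,944; SL = ⌊$69,767/7⌋ = $9,966 → take DB $13,944. Book value $69,723.
Year 4: DB = ⌊$69,723 × 150%/9⌋ = $11,620; SL = ⌊$55,823/6⌋ = $9,303 → take DB $11,620. Book value $58,103.
Year 5: DB = ⌊$58,103 × 150%/9⌋ = $9,683; SL = ⌊$44,203/5⌋ = $8,840 → take DB $9,683. Book value $48,420.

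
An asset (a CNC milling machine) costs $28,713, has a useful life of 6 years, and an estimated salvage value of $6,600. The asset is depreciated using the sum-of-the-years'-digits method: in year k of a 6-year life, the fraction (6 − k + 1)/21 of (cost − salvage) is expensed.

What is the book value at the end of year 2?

$17,130

Depreciable base = $28,713 − $6,600 = $22,113.
Sum of the years' digits = 6+5+4+3+2+1 = 21.
Year 1: $22,113 × 6/21 = $6,318. Book value $22,395.
Year 2: $22,113 × 5/21 = $5,265. Book value $17,130.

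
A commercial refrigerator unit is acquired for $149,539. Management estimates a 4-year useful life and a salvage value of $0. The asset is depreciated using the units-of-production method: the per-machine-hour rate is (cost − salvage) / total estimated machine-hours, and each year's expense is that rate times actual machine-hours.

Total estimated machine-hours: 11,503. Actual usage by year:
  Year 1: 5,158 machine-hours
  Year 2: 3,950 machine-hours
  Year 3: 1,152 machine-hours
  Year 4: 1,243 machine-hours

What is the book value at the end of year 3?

$16,159

Depreciable base = $149,539 − $0 = $149,539.
Rate = $149,539 / 11,503 machine-hours = $13 per machine-hour.
Year 1: 5,158 × $13 = $67,054. Book value $82,485.
Year 2: 3,950 × $13 = $51,350. Book value $31,135.
Year 3: 1,152 × $13 = $14,976. Book value $16,159.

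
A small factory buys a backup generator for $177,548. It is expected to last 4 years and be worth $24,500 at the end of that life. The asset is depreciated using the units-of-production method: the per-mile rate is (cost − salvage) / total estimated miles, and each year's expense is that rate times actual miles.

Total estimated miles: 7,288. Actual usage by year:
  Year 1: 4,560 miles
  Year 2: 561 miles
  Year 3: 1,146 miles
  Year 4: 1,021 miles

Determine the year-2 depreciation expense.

Depreciable base = $177,548 − $24,500 = $153,048.
Rate = $153,048 / 7,288 miles = $21 per mile.
Year 1: 4,560 × $21 = $95,760. Book value $81,788.
Year 2: 561 × $21 = $11,781. Book value $70,007.

$11,781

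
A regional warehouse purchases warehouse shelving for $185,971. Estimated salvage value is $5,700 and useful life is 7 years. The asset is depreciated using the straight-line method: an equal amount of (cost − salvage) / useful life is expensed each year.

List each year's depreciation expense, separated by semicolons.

$25,753; $25,753; $25,753; $25,753; $25,753; $25,753; $25,753

Depreciable base = $185,971 − $5,700 = $180,271.
Annual expense = $180,271 / 7 = $25,753.
End of year 1: book value $160,218.
End of year 2: book value $134,465.
End of year 3: book value $108,712.
End of year 4: book value $82,959.
End of year 5: book value $57,206.
End of year 6: book value $31,453.
End of year 7: book value $5,700.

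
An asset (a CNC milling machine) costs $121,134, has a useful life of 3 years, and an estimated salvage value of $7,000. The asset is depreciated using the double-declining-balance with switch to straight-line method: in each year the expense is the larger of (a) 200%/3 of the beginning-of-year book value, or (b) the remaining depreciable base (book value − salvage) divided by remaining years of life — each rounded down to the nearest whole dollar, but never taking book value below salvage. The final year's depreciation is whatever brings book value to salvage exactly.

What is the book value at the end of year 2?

$13,460

Depreciable base = $121,134 − $7,000 = $114,134.
Year 1: DB = ⌊$121,134 × 200%/3⌋ = $80,756; SL = ⌊$114,134/3⌋ = $38,044 → take DB $80,756. Book value $40,378.
Year 2: DB = ⌊$40,378 × 200%/3⌋ = $26,918; SL = ⌊$33,378/2⌋ = $16,689 → take DB $26,918. Book value $13,460.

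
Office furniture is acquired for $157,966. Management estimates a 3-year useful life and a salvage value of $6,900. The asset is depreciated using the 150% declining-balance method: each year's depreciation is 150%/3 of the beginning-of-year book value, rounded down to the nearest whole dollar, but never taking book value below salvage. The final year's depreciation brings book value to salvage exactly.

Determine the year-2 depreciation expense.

$39,491

Depreciable base = $157,966 − $6,900 = $151,066.
Year 1: ⌊$157,966 × 150%/3⌋ = $78,983. Book value $78,983.
Year 2: ⌊$78,983 × 150%/3⌋ = $39,491. Book value $39,492.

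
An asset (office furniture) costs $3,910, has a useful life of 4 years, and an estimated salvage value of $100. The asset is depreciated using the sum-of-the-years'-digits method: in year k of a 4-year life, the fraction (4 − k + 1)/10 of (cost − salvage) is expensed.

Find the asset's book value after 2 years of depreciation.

$1,243

Depreciable base = $3,910 − $100 = $3,810.
Sum of the years' digits = 4+3+2+1 = 10.
Year 1: $3,810 × 4/10 = $1,524. Book value $2,386.
Year 2: $3,810 × 3/10 = $1,143. Book value $1,243.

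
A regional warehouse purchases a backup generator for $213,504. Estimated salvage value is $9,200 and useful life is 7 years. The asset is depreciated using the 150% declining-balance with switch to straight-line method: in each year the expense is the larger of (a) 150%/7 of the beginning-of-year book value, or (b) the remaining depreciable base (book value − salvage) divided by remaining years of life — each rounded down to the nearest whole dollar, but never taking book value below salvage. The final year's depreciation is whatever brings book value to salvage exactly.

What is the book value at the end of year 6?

$32,791

Depreciable base = $213,504 − $9,200 = $204,304.
Year 1: DB = ⌊$213,504 × 150%/7⌋ = $45,750; SL = ⌊$204,304/7⌋ = $29,186 → take DB $45,750. Book value $167,754.
Year 2: DB = ⌊$167,754 × 150%/7⌋ = $35,947; SL = ⌊$158,554/6⌋ = $26,425 → take DB $35,947. Book value $131,807.
Year 3: DB = ⌊$131,807 × 150%/7⌋ = $28,244; SL = ⌊$122,607/5⌋ = $24,521 → take DB $28,244. Book value $103,563.
Year 4: DB = ⌊$103,563 × 150%/7⌋ = $22,192; SL = ⌊$94,363/4⌋ = $23,590 → take SL $23,590. Book value $79,973.
Year 5: DB = ⌊$79,973 × 150%/7⌋ = $17,137; SL = ⌊$70,773/3⌋ = $23,591 → take SL $23,591. Book value $56,382.
Year 6: DB = ⌊$56,382 × 150%/7⌋ = $12,081; SL = ⌊$47,182/2⌋ = $23,591 → take SL $23,591. Book value $32,791.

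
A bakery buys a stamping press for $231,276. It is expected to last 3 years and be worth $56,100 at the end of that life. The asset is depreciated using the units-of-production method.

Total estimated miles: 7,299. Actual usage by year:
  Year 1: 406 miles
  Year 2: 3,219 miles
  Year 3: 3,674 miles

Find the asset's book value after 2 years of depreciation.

$144,276

Depreciable base = $231,276 − $56,100 = $175,176.
Rate = $175,176 / 7,299 miles = $24 per mile.
Year 1: 406 × $24 = $9,744. Book value $221,532.
Year 2: 3,219 × $24 = $77,256. Book value $144,276.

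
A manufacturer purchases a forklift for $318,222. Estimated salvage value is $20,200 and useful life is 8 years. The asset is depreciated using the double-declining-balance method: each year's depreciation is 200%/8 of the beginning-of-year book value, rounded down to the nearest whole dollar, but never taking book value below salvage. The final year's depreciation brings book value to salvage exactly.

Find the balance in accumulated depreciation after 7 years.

Depreciable base = $318,222 − $20,200 = $298,022.
Year 1: ⌊$318,222 × 200%/8⌋ = $79,555. Book value $238,667.
Year 2: ⌊$238,667 × 200%/8⌋ = $59,666. Book value $179,001.
Year 3: ⌊$179,001 × 200%/8⌋ = $44,750. Book value $134,251.
Year 4: ⌊$134,251 × 200%/8⌋ = $33,562. Book value $100,689.
Year 5: ⌊$100,689 × 200%/8⌋ = $25,172. Book value $75,517.
Year 6: ⌊$75,517 × 200%/8⌋ = $18,879. Book value $56,638.
Year 7: ⌊$56,638 × 200%/8⌋ = $14,159. Book value $42,479.
Accumulated through year 7 = $318,222 − $42,479 = $275,743.

$275,743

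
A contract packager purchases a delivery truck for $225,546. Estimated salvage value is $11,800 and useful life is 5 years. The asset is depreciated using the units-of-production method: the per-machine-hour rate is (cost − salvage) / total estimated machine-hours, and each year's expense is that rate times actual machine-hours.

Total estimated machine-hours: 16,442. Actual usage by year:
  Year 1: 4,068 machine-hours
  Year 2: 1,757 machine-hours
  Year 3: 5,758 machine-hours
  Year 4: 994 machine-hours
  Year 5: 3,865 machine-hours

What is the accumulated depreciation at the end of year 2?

$75,725

Depreciable base = $225,546 − $11,800 = $213,746.
Rate = $213,746 / 16,442 machine-hours = $13 per machine-hour.
Year 1: 4,068 × $13 = $52,884. Book value $172,662.
Year 2: 1,757 × $13 = $22,841. Book value $149,821.
Accumulated through year 2 = $225,546 − $149,821 = $75,725.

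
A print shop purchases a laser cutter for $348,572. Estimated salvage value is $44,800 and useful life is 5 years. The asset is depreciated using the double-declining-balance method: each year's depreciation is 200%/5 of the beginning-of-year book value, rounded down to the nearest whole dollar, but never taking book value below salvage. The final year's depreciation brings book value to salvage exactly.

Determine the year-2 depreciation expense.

$83,657

Depreciable base = $348,572 − $44,800 = $303,772.
Year 1: ⌊$348,572 × 200%/5⌋ = $139,428. Book value $209,144.
Year 2: ⌊$209,144 × 200%/5⌋ = $83,657. Book value $125,487.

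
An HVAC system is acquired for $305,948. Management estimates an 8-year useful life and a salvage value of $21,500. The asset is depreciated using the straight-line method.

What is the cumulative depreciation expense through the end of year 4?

Depreciable base = $305,948 − $21,500 = $284,448.
Annual expense = $284,448 / 8 = $35,556.
End of year 1: book value $270,392.
End of year 2: book value $234,836.
End of year 3: book value $199,280.
End of year 4: book value $163,724.
Accumulated through year 4 = $305,948 − $163,724 = $142,224.

$142,224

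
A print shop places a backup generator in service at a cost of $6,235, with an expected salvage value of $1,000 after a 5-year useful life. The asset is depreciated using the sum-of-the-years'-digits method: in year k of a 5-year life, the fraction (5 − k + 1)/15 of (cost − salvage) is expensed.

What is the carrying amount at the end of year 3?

Depreciable base = $6,235 − $1,000 = $5,235.
Sum of the years' digits = 5+4+3+2+1 = 15.
Year 1: $5,235 × 5/15 = $1,745. Book value $4,490.
Year 2: $5,235 × 4/15 = $1,396. Book value $3,094.
Year 3: $5,235 × 3/15 = $1,047. Book value $2,047.

$2,047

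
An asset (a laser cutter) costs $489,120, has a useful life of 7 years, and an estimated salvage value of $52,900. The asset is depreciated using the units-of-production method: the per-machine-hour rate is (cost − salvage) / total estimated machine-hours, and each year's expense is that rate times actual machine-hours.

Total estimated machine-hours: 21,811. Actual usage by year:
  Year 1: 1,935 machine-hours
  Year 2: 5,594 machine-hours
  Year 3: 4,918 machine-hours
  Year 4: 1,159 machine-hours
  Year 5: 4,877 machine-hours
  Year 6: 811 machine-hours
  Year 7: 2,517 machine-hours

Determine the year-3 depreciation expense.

$98,360

Depreciable base = $489,120 − $52,900 = $436,220.
Rate = $436,220 / 21,811 machine-hours = $20 per machine-hour.
Year 1: 1,935 × $20 = $38,700. Book value $450,420.
Year 2: 5,594 × $20 = $111,880. Book value $338,540.
Year 3: 4,918 × $20 = $98,360. Book value $240,180.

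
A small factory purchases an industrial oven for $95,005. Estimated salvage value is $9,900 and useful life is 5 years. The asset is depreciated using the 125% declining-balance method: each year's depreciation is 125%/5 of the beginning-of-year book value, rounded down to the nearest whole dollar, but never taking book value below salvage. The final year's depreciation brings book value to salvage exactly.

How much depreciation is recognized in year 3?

Depreciable base = $95,005 − $9,900 = $85,105.
Year 1: ⌊$95,005 × 125%/5⌋ = $23,751. Book value $71,254.
Year 2: ⌊$71,254 × 125%/5⌋ = $17,813. Book value $53,441.
Year 3: ⌊$53,441 × 125%/5⌋ = $13,360. Book value $40,081.

$13,360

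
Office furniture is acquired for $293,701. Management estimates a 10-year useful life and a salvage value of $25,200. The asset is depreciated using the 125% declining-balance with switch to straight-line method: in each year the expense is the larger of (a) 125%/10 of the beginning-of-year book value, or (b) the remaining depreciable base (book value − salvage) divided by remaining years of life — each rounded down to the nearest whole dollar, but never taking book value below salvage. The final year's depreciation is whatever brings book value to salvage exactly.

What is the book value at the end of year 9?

Depreciable base = $293,701 − $25,200 = $268,501.
Year 1: DB = ⌊$293,701 × 125%/10⌋ = $36,712; SL = ⌊$268,501/10⌋ = $26,850 → take DB $36,712. Book value $256,989.
Year 2: DB = ⌊$256,989 × 125%/10⌋ = $32,123; SL = ⌊$231,789/9⌋ = $25,754 → take DB $32,123. Book value $224,866.
Year 3: DB = ⌊$224,866 × 125%/10⌋ = $28,108; SL = ⌊$199,666/8⌋ = $24,958 → take DB $28,108. Book value $196,758.
Year 4: DB = ⌊$196,758 × 125%/10⌋ = $24,594; SL = ⌊$171,558/7⌋ = $24,508 → take DB $24,594. Book value $172,164.
Year 5: DB = ⌊$172,164 × 125%/10⌋ = $21,520; SL = ⌊$146,964/6⌋ = $24,494 → take SL $24,494. Book value $147,670.
Year 6: DB = ⌊$147,670 × 125%/10⌋ = $18,458; SL = ⌊$122,470/5⌋ = $24,494 → take SL $24,494. Book value $123,176.
Year 7: DB = ⌊$123,176 × 125%/10⌋ = $15,397; SL = ⌊$97,976/4⌋ = $24,494 → take SL $24,494. Book value $98,682.
Year 8: DB = ⌊$98,682 × 125%/10⌋ = $12,335; SL = ⌊$73,482/3⌋ = $24,494 → take SL $24,494. Book value $74,188.
Year 9: DB = ⌊$74,188 × 125%/10⌋ = $9,273; SL = ⌊$48,988/2⌋ = $24,494 → take SL $24,494. Book value $49,694.

$49,694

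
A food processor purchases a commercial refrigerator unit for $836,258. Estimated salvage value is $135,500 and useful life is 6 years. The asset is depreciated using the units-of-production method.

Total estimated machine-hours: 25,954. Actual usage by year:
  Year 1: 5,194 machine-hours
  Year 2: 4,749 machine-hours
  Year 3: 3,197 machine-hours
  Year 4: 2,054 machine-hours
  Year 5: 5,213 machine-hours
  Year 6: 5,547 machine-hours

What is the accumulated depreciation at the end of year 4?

$410,238

Depreciable base = $836,258 − $135,500 = $700,758.
Rate = $700,758 / 25,954 machine-hours = $27 per machine-hour.
Year 1: 5,194 × $27 = $140,238. Book value $696,020.
Year 2: 4,749 × $27 = $128,223. Book value $567,797.
Year 3: 3,197 × $27 = $86,319. Book value $481,478.
Year 4: 2,054 × $27 = $55,458. Book value $426,020.
Accumulated through year 4 = $836,258 − $426,020 = $410,238.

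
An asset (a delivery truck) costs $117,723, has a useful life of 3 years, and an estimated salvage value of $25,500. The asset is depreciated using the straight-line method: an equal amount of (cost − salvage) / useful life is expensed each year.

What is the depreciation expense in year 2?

$30,741

Depreciable base = $117,723 − $25,500 = $92,223.
Annual expense = $92,223 / 3 = $30,741.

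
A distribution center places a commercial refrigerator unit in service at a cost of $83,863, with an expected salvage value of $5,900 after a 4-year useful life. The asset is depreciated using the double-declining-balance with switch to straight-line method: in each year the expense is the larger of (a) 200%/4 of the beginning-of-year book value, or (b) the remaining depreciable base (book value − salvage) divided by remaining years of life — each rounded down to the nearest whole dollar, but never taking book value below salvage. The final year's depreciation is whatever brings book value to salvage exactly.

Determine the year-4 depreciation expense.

Depreciable base = $83,863 − $5,900 = $77,963.
Year 1: DB = ⌊$83,863 × 200%/4⌋ = $41,931; SL = ⌊$77,963/4⌋ = $19,490 → take DB $41,931. Book value $41,932.
Year 2: DB = ⌊$41,932 × 200%/4⌋ = $20,966; SL = ⌊$36,032/3⌋ = $12,010 → take DB $20,966. Book value $20,966.
Year 3: DB = ⌊$20,966 × 200%/4⌋ = $10,483; SL = ⌊$15,066/2⌋ = $7,533 → take DB $10,483. Book value $10,483.
Year 4 (final): $10,483 − $5,900 = $4,583. Book value $5,900.

$4,583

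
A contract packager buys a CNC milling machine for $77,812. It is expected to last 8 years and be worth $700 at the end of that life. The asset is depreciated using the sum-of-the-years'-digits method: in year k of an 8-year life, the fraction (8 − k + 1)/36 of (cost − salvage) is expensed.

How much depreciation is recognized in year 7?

Depreciable base = $77,812 − $700 = $77,112.
Sum of the years' digits = 8+7+6+5+4+3+2+1 = 36.
Year 1: $77,112 × 8/36 = $17,136. Book value $60,676.
Year 2: $77,112 × 7/36 = $14,994. Book value $45,682.
Year 3: $77,112 × 6/36 = $12,852. Book value $32,830.
Year 4: $77,112 × 5/36 = $10,710. Book value $22,120.
Year 5: $77,112 × 4/36 = $8,568. Book value $13,552.
Year 6: $77,112 × 3/36 = $6,426. Book value $7,126.
Year 7: $77,112 × 2/36 = $4,284. Book value $2,842.

$4,284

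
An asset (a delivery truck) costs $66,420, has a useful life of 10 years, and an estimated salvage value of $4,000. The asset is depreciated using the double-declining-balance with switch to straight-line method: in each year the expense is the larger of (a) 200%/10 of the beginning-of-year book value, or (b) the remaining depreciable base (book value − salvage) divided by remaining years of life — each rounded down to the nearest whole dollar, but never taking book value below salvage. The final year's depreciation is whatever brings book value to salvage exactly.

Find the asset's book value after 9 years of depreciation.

$7,311

Depreciable base = $66,420 − $4,000 = $62,420.
Year 1: DB = ⌊$66,420 × 200%/10⌋ = $13,284; SL = ⌊$62,420/10⌋ = $6,242 → take DB $13,284. Book value $53,136.
Year 2: DB = ⌊$53,136 × 200%/10⌋ = $10,627; SL = ⌊$49,136/9⌋ = $5,459 → take DB $10,627. Book value $42,509.
Year 3: DB = ⌊$42,509 × 200%/10⌋ = $8,501; SL = ⌊$38,509/8⌋ = $4,813 → take DB $8,501. Book value $34,008.
Year 4: DB = ⌊$34,008 × 200%/10⌋ = $6,801; SL = ⌊$30,008/7⌋ = $4,286 → take DB $6,801. Book value $27,207.
Year 5: DB = ⌊$27,207 × 200%/10⌋ = $5,441; SL = ⌊$23,207/6⌋ = $3,867 → take DB $5,441. Book value $21,766.
Year 6: DB = ⌊$21,766 × 200%/10⌋ = $4,353; SL = ⌊$17,766/5⌋ = $3,553 → take DB $4,353. Book value $17,413.
Year 7: DB = ⌊$17,413 × 200%/10⌋ = $3,482; SL = ⌊$13,413/4⌋ = $3,353 → take DB $3,482. Book value $13,931.
Year 8: DB = ⌊$13,931 × 200%/10⌋ = $2,786; SL = ⌊$9,931/3⌋ = $3,310 → take SL $3,310. Book value $10,621.
Year 9: DB = ⌊$10,621 × 200%/10⌋ = $2,124; SL = ⌊$6,621/2⌋ = $3,310 → take SL $3,310. Book value $7,311.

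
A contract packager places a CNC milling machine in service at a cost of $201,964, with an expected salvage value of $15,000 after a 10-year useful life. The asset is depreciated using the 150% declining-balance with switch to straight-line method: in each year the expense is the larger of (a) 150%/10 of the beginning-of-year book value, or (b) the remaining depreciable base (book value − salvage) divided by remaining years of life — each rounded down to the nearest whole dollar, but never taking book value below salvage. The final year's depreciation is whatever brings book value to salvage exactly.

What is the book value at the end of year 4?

$105,428

Depreciable base = $201,964 − $15,000 = $186,964.
Year 1: DB = ⌊$201,964 × 150%/10⌋ = $30,294; SL = ⌊$186,964/10⌋ = $18,696 → take DB $30,294. Book value $171,670.
Year 2: DB = ⌊$171,670 × 150%/10⌋ = $25,750; SL = ⌊$156,670/9⌋ = $17,407 → take DB $25,750. Book value $145,920.
Year 3: DB = ⌊$145,920 × 150%/10⌋ = $21,888; SL = ⌊$130,920/8⌋ = $16,365 → take DB $21,888. Book value $124,032.
Year 4: DB = ⌊$124,032 × 150%/10⌋ = $18,604; SL = ⌊$109,032/7⌋ = $15,576 → take DB $18,604. Book value $105,428.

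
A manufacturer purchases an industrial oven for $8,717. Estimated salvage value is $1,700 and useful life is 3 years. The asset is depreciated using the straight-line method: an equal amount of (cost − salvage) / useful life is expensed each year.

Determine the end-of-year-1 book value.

$6,378

Depreciable base = $8,717 − $1,700 = $7,017.
Annual expense = $7,017 / 3 = $2,339.
End of year 1: book value $6,378.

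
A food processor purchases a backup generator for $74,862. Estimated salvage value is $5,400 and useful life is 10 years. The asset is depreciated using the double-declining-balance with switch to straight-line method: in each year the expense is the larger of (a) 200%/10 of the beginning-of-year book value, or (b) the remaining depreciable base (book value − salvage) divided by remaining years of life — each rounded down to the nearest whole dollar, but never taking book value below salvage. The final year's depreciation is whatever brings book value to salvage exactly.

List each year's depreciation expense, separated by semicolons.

$14,972; $11,978; $9,582; $7,666; $6,132; $4,906; $3,925; $3,433; $3,434; $3,434

Depreciable base = $74,862 − $5,400 = $69,462.
Year 1: DB = ⌊$74,862 × 200%/10⌋ = $14,972; SL = ⌊$69,462/10⌋ = $6,946 → take DB $14,972. Book value $59,890.
Year 2: DB = ⌊$59,890 × 200%/10⌋ = $11,978; SL = ⌊$54,490/9⌋ = $6,054 → take DB $11,978. Book value $47,912.
Year 3: DB = ⌊$47,912 × 200%/10⌋ = $9,582; SL = ⌊$42,512/8⌋ = $5,314 → take DB $9,582. Book value $38,330.
Year 4: DB = ⌊$38,330 × 200%/10⌋ = $7,666; SL = ⌊$32,930/7⌋ = $4,704 → take DB $7,666. Book value $30,664.
Year 5: DB = ⌊$30,664 × 200%/10⌋ = $6,132; SL = ⌊$25,264/6⌋ = $4,210 → take DB $6,132. Book value $24,532.
Year 6: DB = ⌊$24,532 × 200%/10⌋ = $4,906; SL = ⌊$19,132/5⌋ = $3,826 → take DB $4,906. Book value $19,626.
Year 7: DB = ⌊$19,626 × 200%/10⌋ = $3,925; SL = ⌊$14,226/4⌋ = $3,556 → take DB $3,925. Book value $15,701.
Year 8: DB = ⌊$15,701 × 200%/10⌋ = $3,140; SL = ⌊$10,301/3⌋ = $3,433 → take SL $3,433. Book value $12,268.
Year 9: DB = ⌊$12,268 × 200%/10⌋ = $2,453; SL = ⌊$6,868/2⌋ = $3,434 → take SL $3,434. Book value $8,834.
Year 10 (final): $8,834 − $5,400 = $3,434. Book value $5,400.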